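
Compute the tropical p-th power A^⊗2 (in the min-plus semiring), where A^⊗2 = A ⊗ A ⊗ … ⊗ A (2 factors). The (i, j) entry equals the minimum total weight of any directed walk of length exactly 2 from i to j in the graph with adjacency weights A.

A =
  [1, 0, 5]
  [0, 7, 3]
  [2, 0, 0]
A^⊗2 =
  [0, 1, 3]
  [1, 0, 3]
  [0, 0, 0]

Each entry (A^⊗2)_ij equals the minimum over all length-2 walks i = v_0 → v_1 → … → v_2 = j of Σ_t A[v_t][v_{t+1}]. For example, for (i, j) = (0, 2) we minimise over 3 possible intermediate vertex sequences; the minimum is 3, attained along the walk 0 → 1 → 2.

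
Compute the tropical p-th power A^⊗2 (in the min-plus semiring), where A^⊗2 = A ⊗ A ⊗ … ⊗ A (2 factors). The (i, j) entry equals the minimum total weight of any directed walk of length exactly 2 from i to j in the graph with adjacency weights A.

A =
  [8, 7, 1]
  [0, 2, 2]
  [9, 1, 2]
A^⊗2 =
  [7, 2, 3]
  [2, 3, 1]
  [1, 3, 3]

Each entry (A^⊗2)_ij equals the minimum over all length-2 walks i = v_0 → v_1 → … → v_2 = j of Σ_t A[v_t][v_{t+1}]. For example, for (i, j) = (0, 2) we minimise over 3 possible intermediate vertex sequences; the minimum is 3, attained along the walk 0 → 2 → 2.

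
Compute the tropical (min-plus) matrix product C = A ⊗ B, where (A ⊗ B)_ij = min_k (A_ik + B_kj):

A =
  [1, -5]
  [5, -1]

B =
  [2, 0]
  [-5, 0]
A ⊗ B =
  [-10, -5]
  [-6, -1]

Apply the min-plus product entry-by-entry:
  C[0][0] = min over k of (A[0][0] + B[0][0] = 1 + 2 = 3, A[0][1] + B[1][0] = -5 + -5 = -10) = -10 (attained at k = 1)
  C[0][1] = min over k of (A[0][0] + B[0][1] = 1 + 0 = 1, A[0][1] + B[1][1] = -5 + 0 = -5) = -5 (attained at k = 1)
  C[1][0] = min over k of (A[1][0] + B[0][0] = 5 + 2 = 7, A[1][1] + B[1][0] = -1 + -5 = -6) = -6 (attained at k = 1)
  C[1][1] = min over k of (A[1][0] + B[0][1] = 5 + 0 = 5, A[1][1] + B[1][1] = -1 + 0 = -1) = -1 (attained at k = 1)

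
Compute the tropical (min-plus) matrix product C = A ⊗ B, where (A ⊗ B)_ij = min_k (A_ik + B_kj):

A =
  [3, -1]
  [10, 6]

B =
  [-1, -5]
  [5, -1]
A ⊗ B =
  [2, -2]
  [9, 5]

Apply the min-plus product entry-by-entry:
  C[0][0] = min over k of (A[0][0] + B[0][0] = 3 + -1 = 2, A[0][1] + B[1][0] = -1 + 5 = 4) = 2 (attained at k = 0)
  C[0][1] = min over k of (A[0][0] + B[0][1] = 3 + -5 = -2, A[0][1] + B[1][1] = -1 + -1 = -2) = -2 (attained at k = 0)
  C[1][0] = min over k of (A[1][0] + B[0][0] = 10 + -1 = 9, A[1][1] + B[1][0] = 6 + 5 = 11) = 9 (attained at k = 0)
  C[1][1] = min over k of (A[1][0] + B[0][1] = 10 + -5 = 5, A[1][1] + B[1][1] = 6 + -1 = 5) = 5 (attained at k = 0)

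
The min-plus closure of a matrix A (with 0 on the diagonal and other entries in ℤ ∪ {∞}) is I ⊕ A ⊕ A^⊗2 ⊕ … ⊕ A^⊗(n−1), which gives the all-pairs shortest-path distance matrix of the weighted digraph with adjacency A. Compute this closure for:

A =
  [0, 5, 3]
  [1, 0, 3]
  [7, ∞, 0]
Closure =
  [0, 5, 3]
  [1, 0, 3]
  [7, 12, 0]

This is the Floyd-Warshall all-pairs shortest-path computation. For each intermediate vertex k = 0, 1, …, 2, update dist[i][j] ← min(dist[i][j], dist[i][k] + dist[k][j]). The final matrix gives, for each (i, j), the minimum total weight of any directed path from i to j (possibly empty when i = j).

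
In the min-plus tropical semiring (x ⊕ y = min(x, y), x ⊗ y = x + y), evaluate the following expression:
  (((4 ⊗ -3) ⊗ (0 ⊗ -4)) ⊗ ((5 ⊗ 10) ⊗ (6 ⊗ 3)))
(((4 ⊗ -3) ⊗ (0 ⊗ -4)) ⊗ ((5 ⊗ 10) ⊗ (6 ⊗ 3))) = 21

Expand innermost to outermost. Recall ⊕ takes the minimum of its arguments and ⊗ takes their sum. Working out the expression (((4 ⊗ -3) ⊗ (0 ⊗ -4)) ⊗ ((5 ⊗ 10) ⊗ (6 ⊗ 3))) gives 21.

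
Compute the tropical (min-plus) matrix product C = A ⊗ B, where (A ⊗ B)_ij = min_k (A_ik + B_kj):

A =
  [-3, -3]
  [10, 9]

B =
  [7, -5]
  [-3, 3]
A ⊗ B =
  [-6, -8]
  [6, 5]

Apply the min-plus product entry-by-entry:
  C[0][0] = min over k of (A[0][0] + B[0][0] = -3 + 7 = 4, A[0][1] + B[1][0] = -3 + -3 = -6) = -6 (attained at k = 1)
  C[0][1] = min over k of (A[0][0] + B[0][1] = -3 + -5 = -8, A[0][1] + B[1][1] = -3 + 3 = 0) = -8 (attained at k = 0)
  C[1][0] = min over k of (A[1][0] + B[0][0] = 10 + 7 = 17, A[1][1] + B[1][0] = 9 + -3 = 6) = 6 (attained at k = 1)
  C[1][1] = min over k of (A[1][0] + B[0][1] = 10 + -5 = 5, A[1][1] + B[1][1] = 9 + 3 = 12) = 5 (attained at k = 0)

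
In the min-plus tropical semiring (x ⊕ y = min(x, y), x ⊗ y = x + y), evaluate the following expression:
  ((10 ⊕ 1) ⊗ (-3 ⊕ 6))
((10 ⊕ 1) ⊗ (-3 ⊕ 6)) = -2

Expand innermost to outermost. Recall ⊕ takes the minimum of its arguments and ⊗ takes their sum. Working out the expression ((10 ⊕ 1) ⊗ (-3 ⊕ 6)) gives -2.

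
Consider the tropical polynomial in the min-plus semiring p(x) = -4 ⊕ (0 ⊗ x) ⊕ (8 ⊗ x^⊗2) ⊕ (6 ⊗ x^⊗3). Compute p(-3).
p(-3) = -4

A tropical monomial a ⊗ x^⊗i evaluates to a + i · x. Evaluating each term at x = -3:
  Term 0 contributes -4 + 0 · -3 = -4
  Term 1 contributes 0 + 1 · -3 = -3
  Term 2 contributes 8 + 2 · -3 = 2
  Term 3 contributes 6 + 3 · -3 = -3
p(-3) = ⊕ of these = min[-4, -3, 2, -3] = -4.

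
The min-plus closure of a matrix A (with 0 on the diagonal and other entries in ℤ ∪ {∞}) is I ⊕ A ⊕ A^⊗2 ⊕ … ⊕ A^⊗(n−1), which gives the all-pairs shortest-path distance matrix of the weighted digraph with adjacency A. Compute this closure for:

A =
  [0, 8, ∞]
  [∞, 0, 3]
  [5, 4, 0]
Closure =
  [0, 8, 11]
  [8, 0, 3]
  [5, 4, 0]

This is the Floyd-Warshall all-pairs shortest-path computation. For each intermediate vertex k = 0, 1, …, 2, update dist[i][j] ← min(dist[i][j], dist[i][k] + dist[k][j]). The final matrix gives, for each (i, j), the minimum total weight of any directed path from i to j (possibly empty when i = j).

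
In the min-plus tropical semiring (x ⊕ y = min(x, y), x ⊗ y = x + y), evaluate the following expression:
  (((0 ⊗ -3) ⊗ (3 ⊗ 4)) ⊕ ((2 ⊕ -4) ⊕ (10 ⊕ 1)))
(((0 ⊗ -3) ⊗ (3 ⊗ 4)) ⊕ ((2 ⊕ -4) ⊕ (10 ⊕ 1))) = -4

Expand innermost to outermost. Recall ⊕ takes the minimum of its arguments and ⊗ takes their sum. Working out the expression (((0 ⊗ -3) ⊗ (3 ⊗ 4)) ⊕ ((2 ⊕ -4) ⊕ (10 ⊕ 1))) gives -4.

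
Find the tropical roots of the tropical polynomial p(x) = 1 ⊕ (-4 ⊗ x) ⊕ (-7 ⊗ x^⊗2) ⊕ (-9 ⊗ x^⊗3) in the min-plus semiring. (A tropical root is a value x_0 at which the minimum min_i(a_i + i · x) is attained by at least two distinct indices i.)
Roots: {2, 3, 5}

Each tropical root is a break point of the lower envelope of the lines y = a_i + i · x (there are 4 lines, with slopes 0, 1, ..., 3). Only the lines that attain the minimum somewhere contribute to roots; other lines are dominated. Here the surviving (envelope) indices are i = 3, i = 2, i = 1, i = 0.
Intersections between consecutive envelope lines give the roots: for adjacent envelope indices i < j the intersection is x = (a_i − a_j) / (j − i). Reading off the sorted break points: {2, 3, 5}.
Verification: at each break x_0, at least two indices attain the minimum of min_i(a_i + i · x_0).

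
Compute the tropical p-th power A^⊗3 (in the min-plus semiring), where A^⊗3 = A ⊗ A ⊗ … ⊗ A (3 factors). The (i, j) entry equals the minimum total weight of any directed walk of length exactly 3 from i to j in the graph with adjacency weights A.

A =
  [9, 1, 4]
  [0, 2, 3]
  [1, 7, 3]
A^⊗3 =
  [3, 2, 5]
  [1, 3, 4]
  [2, 4, 5]

Each entry (A^⊗3)_ij equals the minimum over all length-3 walks i = v_0 → v_1 → … → v_3 = j of Σ_t A[v_t][v_{t+1}]. For example, for (i, j) = (0, 2) we minimise over 9 possible intermediate vertex sequences; the minimum is 5, attained along the walk 0 → 1 → 0 → 2.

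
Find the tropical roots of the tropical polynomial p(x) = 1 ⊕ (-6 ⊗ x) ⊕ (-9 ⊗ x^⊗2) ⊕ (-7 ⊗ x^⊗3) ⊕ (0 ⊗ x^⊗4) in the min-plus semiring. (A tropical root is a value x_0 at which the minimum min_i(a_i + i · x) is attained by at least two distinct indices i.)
Roots: {-7, -2, 3, 7}

Each tropical root is a break point of the lower envelope of the lines y = a_i + i · x (there are 5 lines, with slopes 0, 1, ..., 4). Only the lines that attain the minimum somewhere contribute to roots; other lines are dominated. Here the surviving (envelope) indices are i = 4, i = 3, i = 2, i = 1, i = 0.
Intersections between consecutive envelope lines give the roots: for adjacent envelope indices i < j the intersection is x = (a_i − a_j) / (j − i). Reading off the sorted break points: {-7, -2, 3, 7}.
Verification: at each break x_0, at least two indices attain the minimum of min_i(a_i + i · x_0).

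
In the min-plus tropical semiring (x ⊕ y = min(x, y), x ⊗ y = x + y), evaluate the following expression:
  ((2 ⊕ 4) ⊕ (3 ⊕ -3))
((2 ⊕ 4) ⊕ (3 ⊕ -3)) = -3

Expand innermost to outermost. Recall ⊕ takes the minimum of its arguments and ⊗ takes their sum. Working out the expression ((2 ⊕ 4) ⊕ (3 ⊕ -3)) gives -3.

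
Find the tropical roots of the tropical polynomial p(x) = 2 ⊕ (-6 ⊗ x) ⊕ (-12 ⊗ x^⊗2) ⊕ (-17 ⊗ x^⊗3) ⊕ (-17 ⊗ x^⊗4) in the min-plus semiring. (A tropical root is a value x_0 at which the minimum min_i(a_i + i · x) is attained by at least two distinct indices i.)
Roots: {0, 5, 6, 8}

Each tropical root is a break point of the lower envelope of the lines y = a_i + i · x (there are 5 lines, with slopes 0, 1, ..., 4). Only the lines that attain the minimum somewhere contribute to roots; other lines are dominated. Here the surviving (envelope) indices are i = 4, i = 3, i = 2, i = 1, i = 0.
Intersections between consecutive envelope lines give the roots: for adjacent envelope indices i < j the intersection is x = (a_i − a_j) / (j − i). Reading off the sorted break points: {0, 5, 6, 8}.
Verification: at each break x_0, at least two indices attain the minimum of min_i(a_i + i · x_0).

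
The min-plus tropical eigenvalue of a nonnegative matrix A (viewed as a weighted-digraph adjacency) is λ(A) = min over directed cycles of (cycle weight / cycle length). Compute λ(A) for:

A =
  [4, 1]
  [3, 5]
λ(A) = 2

Enumerate directed cycles and compute their means (weight / length). Sample:
  cycle 0 → 0: weight = 4, length = 1, mean = 4/1 ≈ 4.000
  cycle 1 → 1: weight = 5, length = 1, mean = 5/1 ≈ 5.000
  cycle 0 → 1 → 0: weight = 4, length = 2, mean = 4/2 ≈ 2.000
  cycle 1 → 0 → 1: weight = 4, length = 2, mean = 4/2 ≈ 2.000
Minimum mean = 2.000, attained e.g. along the cycle 0 → 1 → 0 with weight 4 and length 2. So λ(A) = 4/2 = 2.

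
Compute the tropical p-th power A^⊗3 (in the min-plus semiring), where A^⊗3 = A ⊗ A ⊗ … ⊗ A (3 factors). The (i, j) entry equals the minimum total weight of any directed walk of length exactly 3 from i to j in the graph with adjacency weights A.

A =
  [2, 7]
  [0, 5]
A^⊗3 =
  [6, 11]
  [4, 9]

Each entry (A^⊗3)_ij equals the minimum over all length-3 walks i = v_0 → v_1 → … → v_3 = j of Σ_t A[v_t][v_{t+1}]. For example, for (i, j) = (0, 1) we minimise over 4 possible intermediate vertex sequences; the minimum is 11, attained along the walk 0 → 0 → 0 → 1.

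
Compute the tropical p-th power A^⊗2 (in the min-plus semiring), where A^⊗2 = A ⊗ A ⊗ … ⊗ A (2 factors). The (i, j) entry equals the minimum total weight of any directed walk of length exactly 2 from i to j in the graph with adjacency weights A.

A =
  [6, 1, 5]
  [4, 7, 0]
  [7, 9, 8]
A^⊗2 =
  [5, 7, 1]
  [7, 5, 7]
  [13, 8, 9]

Each entry (A^⊗2)_ij equals the minimum over all length-2 walks i = v_0 → v_1 → … → v_2 = j of Σ_t A[v_t][v_{t+1}]. For example, for (i, j) = (0, 2) we minimise over 3 possible intermediate vertex sequences; the minimum is 1, attained along the walk 0 → 1 → 2.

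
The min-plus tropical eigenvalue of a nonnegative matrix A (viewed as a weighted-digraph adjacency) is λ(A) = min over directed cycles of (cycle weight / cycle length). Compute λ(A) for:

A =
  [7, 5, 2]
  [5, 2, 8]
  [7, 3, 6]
λ(A) = 2

Enumerate directed cycles and compute their means (weight / length). Sample:
  cycle 0 → 0: weight = 7, length = 1, mean = 7/1 ≈ 7.000
  cycle 1 → 1: weight = 2, length = 1, mean = 2/1 ≈ 2.000
  cycle 2 → 2: weight = 6, length = 1, mean = 6/1 ≈ 6.000
  cycle 0 → 1 → 0: weight = 10, length = 2, mean = 10/2 ≈ 5.000
  cycle 0 → 2 → 0: weight = 9, length = 2, mean = 9/2 ≈ 4.500
  cycle 1 → 0 → 1: weight = 10, length = 2, mean = 10/2 ≈ 5.000
Minimum mean = 2.000, attained e.g. along the cycle 1 → 1 with weight 2 and length 1. So λ(A) = 2/1 = 2.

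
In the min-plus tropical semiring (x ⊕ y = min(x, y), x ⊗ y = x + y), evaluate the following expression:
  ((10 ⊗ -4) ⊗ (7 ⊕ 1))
((10 ⊗ -4) ⊗ (7 ⊕ 1)) = 7

Expand innermost to outermost. Recall ⊕ takes the minimum of its arguments and ⊗ takes their sum. Working out the expression ((10 ⊗ -4) ⊗ (7 ⊕ 1)) gives 7.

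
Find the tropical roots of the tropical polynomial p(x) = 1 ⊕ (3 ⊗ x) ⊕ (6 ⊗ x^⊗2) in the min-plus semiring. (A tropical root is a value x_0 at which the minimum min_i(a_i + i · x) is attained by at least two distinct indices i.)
Roots: {-3, -2}

Each tropical root is a break point of the lower envelope of the lines y = a_i + i · x (there are 3 lines, with slopes 0, 1, ..., 2). Only the lines that attain the minimum somewhere contribute to roots; other lines are dominated. Here the surviving (envelope) indices are i = 2, i = 1, i = 0.
Intersections between consecutive envelope lines give the roots: for adjacent envelope indices i < j the intersection is x = (a_i − a_j) / (j − i). Reading off the sorted break points: {-3, -2}.
Verification: at each break x_0, at least two indices attain the minimum of min_i(a_i + i · x_0).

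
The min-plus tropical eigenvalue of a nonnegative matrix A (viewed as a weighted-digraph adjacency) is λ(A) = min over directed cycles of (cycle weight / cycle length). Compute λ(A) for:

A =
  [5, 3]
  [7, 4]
λ(A) = 4

Enumerate directed cycles and compute their means (weight / length). Sample:
  cycle 0 → 0: weight = 5, length = 1, mean = 5/1 ≈ 5.000
  cycle 1 → 1: weight = 4, length = 1, mean = 4/1 ≈ 4.000
  cycle 0 → 1 → 0: weight = 10, length = 2, mean = 10/2 ≈ 5.000
  cycle 1 → 0 → 1: weight = 10, length = 2, mean = 10/2 ≈ 5.000
Minimum mean = 4.000, attained e.g. along the cycle 1 → 1 with weight 4 and length 1. So λ(A) = 4/1 = 4.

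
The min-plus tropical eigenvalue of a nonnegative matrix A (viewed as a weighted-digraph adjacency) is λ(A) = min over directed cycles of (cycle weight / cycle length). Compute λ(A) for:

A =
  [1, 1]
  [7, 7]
λ(A) = 1

Enumerate directed cycles and compute their means (weight / length). Sample:
  cycle 0 → 0: weight = 1, length = 1, mean = 1/1 ≈ 1.000
  cycle 1 → 1: weight = 7, length = 1, mean = 7/1 ≈ 7.000
  cycle 0 → 1 → 0: weight = 8, length = 2, mean = 8/2 ≈ 4.000
  cycle 1 → 0 → 1: weight = 8, length = 2, mean = 8/2 ≈ 4.000
Minimum mean = 1.000, attained e.g. along the cycle 0 → 0 with weight 1 and length 1. So λ(A) = 1/1 = 1.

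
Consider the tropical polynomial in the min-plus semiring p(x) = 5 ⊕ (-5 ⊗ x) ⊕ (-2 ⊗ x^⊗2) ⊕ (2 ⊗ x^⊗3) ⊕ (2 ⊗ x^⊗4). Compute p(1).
p(1) = -4

A tropical monomial a ⊗ x^⊗i evaluates to a + i · x. Evaluating each term at x = 1:
  Term 0 contributes 5 + 0 · 1 = 5
  Term 1 contributes -5 + 1 · 1 = -4
  Term 2 contributes -2 + 2 · 1 = 0
  Term 3 contributes 2 + 3 · 1 = 5
  Term 4 contributes 2 + 4 · 1 = 6
p(1) = ⊕ of these = min[5, -4, 0, 5, 6] = -4.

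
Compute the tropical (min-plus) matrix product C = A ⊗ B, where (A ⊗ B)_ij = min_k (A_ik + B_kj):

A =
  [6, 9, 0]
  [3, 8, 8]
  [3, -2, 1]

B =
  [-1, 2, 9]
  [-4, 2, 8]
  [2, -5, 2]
A ⊗ B =
  [2, -5, 2]
  [2, 3, 10]
  [-6, -4, 3]

Apply the min-plus product entry-by-entry:
  C[0][0] = min over k of (A[0][0] + B[0][0] = 6 + -1 = 5, A[0][1] + B[1][0] = 9 + -4 = 5, A[0][2] + B[2][0] = 0 + 2 = 2) = 2 (attained at k = 2)
  C[0][1] = min over k of (A[0][0] + B[0][1] = 6 + 2 = 8, A[0][1] + B[1][1] = 9 + 2 = 11, A[0][2] + B[2][1] = 0 + -5 = -5) = -5 (attained at k = 2)
  C[0][2] = min over k of (A[0][0] + B[0][2] = 6 + 9 = 15, A[0][1] + B[1][2] = 9 + 8 = 17, A[0][2] + B[2][2] = 0 + 2 = 2) = 2 (attained at k = 2)
  C[1][0] = min over k of (A[1][0] + B[0][0] = 3 + -1 = 2, A[1][1] + B[1][0] = 8 + -4 = 4, A[1][2] + B[2][0] = 8 + 2 = 10) = 2 (attained at k = 0)
  C[1][1] = min over k of (A[1][0] + B[0][1] = 3 + 2 = 5, A[1][1] + B[1][1] = 8 + 2 = 10, A[1][2] + B[2][1] = 8 + -5 = 3) = 3 (attained at k = 2)
  C[1][2] = min over k of (A[1][0] + B[0][2] = 3 + 9 = 12, A[1][1] + B[1][2] = 8 + 8 = 16, A[1][2] + B[2][2] = 8 + 2 = 10) = 10 (attained at k = 2)
  C[2][0] = min over k of (A[2][0] + B[0][0] = 3 + -1 = 2, A[2][1] + B[1][0] = -2 + -4 = -6, A[2][2] + B[2][0] = 1 + 2 = 3) = -6 (attained at k = 1)
  C[2][1] = min over k of (A[2][0] + B[0][1] = 3 + 2 = 5, A[2][1] + B[1][1] = -2 + 2 = 0, A[2][2] + B[2][1] = 1 + -5 = -4) = -4 (attained at k = 2)
  C[2][2] = min over k of (A[2][0] + B[0][2] = 3 + 9 = 12, A[2][1] + B[1][2] = -2 + 8 = 6, A[2][2] + B[2][2] = 1 + 2 = 3) = 3 (attained at k = 2)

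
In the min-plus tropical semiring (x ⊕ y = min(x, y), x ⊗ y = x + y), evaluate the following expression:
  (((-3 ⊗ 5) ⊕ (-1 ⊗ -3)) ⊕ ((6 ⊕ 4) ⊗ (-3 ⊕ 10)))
(((-3 ⊗ 5) ⊕ (-1 ⊗ -3)) ⊕ ((6 ⊕ 4) ⊗ (-3 ⊕ 10))) = -4

Expand innermost to outermost. Recall ⊕ takes the minimum of its arguments and ⊗ takes their sum. Working out the expression (((-3 ⊗ 5) ⊕ (-1 ⊗ -3)) ⊕ ((6 ⊕ 4) ⊗ (-3 ⊕ 10))) gives -4.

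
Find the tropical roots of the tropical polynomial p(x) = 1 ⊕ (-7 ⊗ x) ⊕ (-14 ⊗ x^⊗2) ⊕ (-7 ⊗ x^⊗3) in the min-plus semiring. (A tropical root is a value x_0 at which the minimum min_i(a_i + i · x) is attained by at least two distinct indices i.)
Roots: {-7, 7, 8}

Each tropical root is a break point of the lower envelope of the lines y = a_i + i · x (there are 4 lines, with slopes 0, 1, ..., 3). Only the lines that attain the minimum somewhere contribute to roots; other lines are dominated. Here the surviving (envelope) indices are i = 3, i = 2, i = 1, i = 0.
Intersections between consecutive envelope lines give the roots: for adjacent envelope indices i < j the intersection is x = (a_i − a_j) / (j − i). Reading off the sorted break points: {-7, 7, 8}.
Verification: at each break x_0, at least two indices attain the minimum of min_i(a_i + i · x_0).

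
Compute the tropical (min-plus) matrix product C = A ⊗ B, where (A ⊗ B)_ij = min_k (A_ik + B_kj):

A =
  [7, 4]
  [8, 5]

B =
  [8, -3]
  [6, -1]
A ⊗ B =
  [10, 3]
  [11, 4]

Apply the min-plus product entry-by-entry:
  C[0][0] = min over k of (A[0][0] + B[0][0] = 7 + 8 = 15, A[0][1] + B[1][0] = 4 + 6 = 10) = 10 (attained at k = 1)
  C[0][1] = min over k of (A[0][0] + B[0][1] = 7 + -3 = 4, A[0][1] + B[1][1] = 4 + -1 = 3) = 3 (attained at k = 1)
  C[1][0] = min over k of (A[1][0] + B[0][0] = 8 + 8 = 16, A[1][1] + B[1][0] = 5 + 6 = 11) = 11 (attained at k = 1)
  C[1][1] = min over k of (A[1][0] + B[0][1] = 8 + -3 = 5, A[1][1] + B[1][1] = 5 + -1 = 4) = 4 (attained at k = 1)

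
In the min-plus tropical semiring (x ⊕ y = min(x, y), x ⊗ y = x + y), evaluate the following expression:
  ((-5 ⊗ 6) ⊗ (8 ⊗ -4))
((-5 ⊗ 6) ⊗ (8 ⊗ -4)) = 5

Expand innermost to outermost. Recall ⊕ takes the minimum of its arguments and ⊗ takes their sum. Working out the expression ((-5 ⊗ 6) ⊗ (8 ⊗ -4)) gives 5.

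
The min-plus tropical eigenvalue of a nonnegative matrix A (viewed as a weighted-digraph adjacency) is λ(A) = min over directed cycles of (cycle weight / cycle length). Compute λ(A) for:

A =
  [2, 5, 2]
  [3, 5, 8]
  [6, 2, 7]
λ(A) = 2

Enumerate directed cycles and compute their means (weight / length). Sample:
  cycle 0 → 0: weight = 2, length = 1, mean = 2/1 ≈ 2.000
  cycle 1 → 1: weight = 5, length = 1, mean = 5/1 ≈ 5.000
  cycle 2 → 2: weight = 7, length = 1, mean = 7/1 ≈ 7.000
  cycle 0 → 1 → 0: weight = 8, length = 2, mean = 8/2 ≈ 4.000
  cycle 0 → 2 → 0: weight = 8, length = 2, mean = 8/2 ≈ 4.000
  cycle 1 → 0 → 1: weight = 8, length = 2, mean = 8/2 ≈ 4.000
Minimum mean = 2.000, attained e.g. along the cycle 0 → 0 with weight 2 and length 1. So λ(A) = 2/1 = 2.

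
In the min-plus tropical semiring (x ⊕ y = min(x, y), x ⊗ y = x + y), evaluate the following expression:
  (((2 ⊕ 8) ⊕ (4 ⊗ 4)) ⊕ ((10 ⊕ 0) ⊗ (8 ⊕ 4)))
(((2 ⊕ 8) ⊕ (4 ⊗ 4)) ⊕ ((10 ⊕ 0) ⊗ (8 ⊕ 4))) = 2

Expand innermost to outermost. Recall ⊕ takes the minimum of its arguments and ⊗ takes their sum. Working out the expression (((2 ⊕ 8) ⊕ (4 ⊗ 4)) ⊕ ((10 ⊕ 0) ⊗ (8 ⊕ 4))) gives 2.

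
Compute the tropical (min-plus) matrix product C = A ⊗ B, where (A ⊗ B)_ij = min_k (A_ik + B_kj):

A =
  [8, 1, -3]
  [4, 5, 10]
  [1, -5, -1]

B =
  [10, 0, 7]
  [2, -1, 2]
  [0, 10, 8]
A ⊗ B =
  [-3, 0, 3]
  [7, 4, 7]
  [-3, -6, -3]

Apply the min-plus product entry-by-entry:
  C[0][0] = min over k of (A[0][0] + B[0][0] = 8 + 10 = 18, A[0][1] + B[1][0] = 1 + 2 = 3, A[0][2] + B[2][0] = -3 + 0 = -3) = -3 (attained at k = 2)
  C[0][1] = min over k of (A[0][0] + B[0][1] = 8 + 0 = 8, A[0][1] + B[1][1] = 1 + -1 = 0, A[0][2] + B[2][1] = -3 + 10 = 7) = 0 (attained at k = 1)
  C[0][2] = min over k of (A[0][0] + B[0][2] = 8 + 7 = 15, A[0][1] + B[1][2] = 1 + 2 = 3, A[0][2] + B[2][2] = -3 + 8 = 5) = 3 (attained at k = 1)
  C[1][0] = min over k of (A[1][0] + B[0][0] = 4 + 10 = 14, A[1][1] + B[1][0] = 5 + 2 = 7, A[1][2] + B[2][0] = 10 + 0 = 10) = 7 (attained at k = 1)
  C[1][1] = min over k of (A[1][0] + B[0][1] = 4 + 0 = 4, A[1][1] + B[1][1] = 5 + -1 = 4, A[1][2] + B[2][1] = 10 + 10 = 20) = 4 (attained at k = 0)
  C[1][2] = min over k of (A[1][0] + B[0][2] = 4 + 7 = 11, A[1][1] + B[1][2] = 5 + 2 = 7, A[1][2] + B[2][2] = 10 + 8 = 18) = 7 (attained at k = 1)
  C[2][0] = min over k of (A[2][0] + B[0][0] = 1 + 10 = 11, A[2][1] + B[1][0] = -5 + 2 = -3, A[2][2] + B[2][0] = -1 + 0 = -1) = -3 (attained at k = 1)
  C[2][1] = min over k of (A[2][0] + B[0][1] = 1 + 0 = 1, A[2][1] + B[1][1] = -5 + -1 = -6, A[2][2] + B[2][1] = -1 + 10 = 9) = -6 (attained at k = 1)
  C[2][2] = min over k of (A[2][0] + B[0][2] = 1 + 7 = 8, A[2][1] + B[1][2] = -5 + 2 = -3, A[2][2] + B[2][2] = -1 + 8 = 7) = -3 (attained at k = 1)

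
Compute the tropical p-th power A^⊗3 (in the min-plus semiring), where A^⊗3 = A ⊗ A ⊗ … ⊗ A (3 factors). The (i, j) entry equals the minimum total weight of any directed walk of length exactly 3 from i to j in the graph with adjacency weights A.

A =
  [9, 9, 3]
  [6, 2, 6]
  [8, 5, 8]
A^⊗3 =
  [14, 10, 14]
  [10, 6, 10]
  [13, 9, 13]

Each entry (A^⊗3)_ij equals the minimum over all length-3 walks i = v_0 → v_1 → … → v_3 = j of Σ_t A[v_t][v_{t+1}]. For example, for (i, j) = (0, 2) we minimise over 9 possible intermediate vertex sequences; the minimum is 14, attained along the walk 0 → 2 → 0 → 2.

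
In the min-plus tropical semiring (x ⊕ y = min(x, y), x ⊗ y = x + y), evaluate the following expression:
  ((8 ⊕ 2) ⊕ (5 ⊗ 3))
((8 ⊕ 2) ⊕ (5 ⊗ 3)) = 2

Expand innermost to outermost. Recall ⊕ takes the minimum of its arguments and ⊗ takes their sum. Working out the expression ((8 ⊕ 2) ⊕ (5 ⊗ 3)) gives 2.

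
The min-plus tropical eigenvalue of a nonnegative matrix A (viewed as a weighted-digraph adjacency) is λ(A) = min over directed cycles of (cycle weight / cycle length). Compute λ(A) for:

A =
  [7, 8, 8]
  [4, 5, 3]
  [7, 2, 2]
λ(A) = 2

Enumerate directed cycles and compute their means (weight / length). Sample:
  cycle 0 → 0: weight = 7, length = 1, mean = 7/1 ≈ 7.000
  cycle 1 → 1: weight = 5, length = 1, mean = 5/1 ≈ 5.000
  cycle 2 → 2: weight = 2, length = 1, mean = 2/1 ≈ 2.000
  cycle 0 → 1 → 0: weight = 12, length = 2, mean = 12/2 ≈ 6.000
  cycle 0 → 2 → 0: weight = 15, length = 2, mean = 15/2 ≈ 7.500
  cycle 1 → 0 → 1: weight = 12, length = 2, mean = 12/2 ≈ 6.000
Minimum mean = 2.000, attained e.g. along the cycle 2 → 2 with weight 2 and length 1. So λ(A) = 2/1 = 2.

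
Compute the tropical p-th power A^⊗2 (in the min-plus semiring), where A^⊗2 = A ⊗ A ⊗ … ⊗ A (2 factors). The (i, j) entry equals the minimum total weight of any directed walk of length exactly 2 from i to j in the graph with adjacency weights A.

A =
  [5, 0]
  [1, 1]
A^⊗2 =
  [1, 1]
  [2, 1]

Each entry (A^⊗2)_ij equals the minimum over all length-2 walks i = v_0 → v_1 → … → v_2 = j of Σ_t A[v_t][v_{t+1}]. For example, for (i, j) = (0, 1) we minimise over 2 possible intermediate vertex sequences; the minimum is 1, attained along the walk 0 → 1 → 1.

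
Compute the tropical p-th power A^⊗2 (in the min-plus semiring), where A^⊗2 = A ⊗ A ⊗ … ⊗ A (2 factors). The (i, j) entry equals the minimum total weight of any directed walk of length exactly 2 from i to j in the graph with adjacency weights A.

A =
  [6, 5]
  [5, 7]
A^⊗2 =
  [10, 11]
  [11, 10]

Each entry (A^⊗2)_ij equals the minimum over all length-2 walks i = v_0 → v_1 → … → v_2 = j of Σ_t A[v_t][v_{t+1}]. For example, for (i, j) = (0, 1) we minimise over 2 possible intermediate vertex sequences; the minimum is 11, attained along the walk 0 → 0 → 1.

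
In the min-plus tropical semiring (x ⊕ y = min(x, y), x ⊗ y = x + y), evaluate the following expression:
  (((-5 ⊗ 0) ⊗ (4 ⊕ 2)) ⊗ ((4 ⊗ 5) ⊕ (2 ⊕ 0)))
(((-5 ⊗ 0) ⊗ (4 ⊕ 2)) ⊗ ((4 ⊗ 5) ⊕ (2 ⊕ 0))) = -3

Expand innermost to outermost. Recall ⊕ takes the minimum of its arguments and ⊗ takes their sum. Working out the expression (((-5 ⊗ 0) ⊗ (4 ⊕ 2)) ⊗ ((4 ⊗ 5) ⊕ (2 ⊕ 0))) gives -3.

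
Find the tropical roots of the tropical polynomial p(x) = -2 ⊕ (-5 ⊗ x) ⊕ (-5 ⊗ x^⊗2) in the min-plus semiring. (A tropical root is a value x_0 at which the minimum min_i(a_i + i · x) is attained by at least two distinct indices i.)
Roots: {0, 3}

Each tropical root is a break point of the lower envelope of the lines y = a_i + i · x (there are 3 lines, with slopes 0, 1, ..., 2). Only the lines that attain the minimum somewhere contribute to roots; other lines are dominated. Here the surviving (envelope) indices are i = 2, i = 1, i = 0.
Intersections between consecutive envelope lines give the roots: for adjacent envelope indices i < j the intersection is x = (a_i − a_j) / (j − i). Reading off the sorted break points: {0, 3}.
Verification: at each break x_0, at least two indices attain the minimum of min_i(a_i + i · x_0).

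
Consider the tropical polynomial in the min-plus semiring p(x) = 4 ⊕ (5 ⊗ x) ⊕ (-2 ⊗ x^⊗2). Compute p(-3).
p(-3) = -8

A tropical monomial a ⊗ x^⊗i evaluates to a + i · x. Evaluating each term at x = -3:
  Term 0 contributes 4 + 0 · -3 = 4
  Term 1 contributes 5 + 1 · -3 = 2
  Term 2 contributes -2 + 2 · -3 = -8
p(-3) = ⊕ of these = min[4, 2, -8] = -8.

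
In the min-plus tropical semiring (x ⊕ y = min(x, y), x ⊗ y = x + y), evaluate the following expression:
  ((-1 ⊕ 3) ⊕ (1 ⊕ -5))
((-1 ⊕ 3) ⊕ (1 ⊕ -5)) = -5

Expand innermost to outermost. Recall ⊕ takes the minimum of its arguments and ⊗ takes their sum. Working out the expression ((-1 ⊕ 3) ⊕ (1 ⊕ -5)) gives -5.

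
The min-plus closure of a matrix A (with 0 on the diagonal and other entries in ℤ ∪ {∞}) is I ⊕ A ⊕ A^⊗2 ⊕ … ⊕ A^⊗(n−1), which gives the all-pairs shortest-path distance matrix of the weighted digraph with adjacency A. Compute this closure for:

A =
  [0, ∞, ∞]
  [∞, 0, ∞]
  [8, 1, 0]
Closure =
  [0, ∞, ∞]
  [∞, 0, ∞]
  [8, 1, 0]

This is the Floyd-Warshall all-pairs shortest-path computation. For each intermediate vertex k = 0, 1, …, 2, update dist[i][j] ← min(dist[i][j], dist[i][k] + dist[k][j]). The final matrix gives, for each (i, j), the minimum total weight of any directed path from i to j (possibly empty when i = j).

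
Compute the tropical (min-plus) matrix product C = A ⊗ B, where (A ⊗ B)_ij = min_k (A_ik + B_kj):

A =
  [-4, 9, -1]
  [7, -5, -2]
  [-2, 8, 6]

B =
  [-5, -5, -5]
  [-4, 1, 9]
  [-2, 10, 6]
A ⊗ B =
  [-9, -9, -9]
  [-9, -4, 2]
  [-7, -7, -7]

Apply the min-plus product entry-by-entry:
  C[0][0] = min over k of (A[0][0] + B[0][0] = -4 + -5 = -9, A[0][1] + B[1][0] = 9 + -4 = 5, A[0][2] + B[2][0] = -1 + -2 = -3) = -9 (attained at k = 0)
  C[0][1] = min over k of (A[0][0] + B[0][1] = -4 + -5 = -9, A[0][1] + B[1][1] = 9 + 1 = 10, A[0][2] + B[2][1] = -1 + 10 = 9) = -9 (attained at k = 0)
  C[0][2] = min over k of (A[0][0] + B[0][2] = -4 + -5 = -9, A[0][1] + B[1][2] = 9 + 9 = 18, A[0][2] + B[2][2] = -1 + 6 = 5) = -9 (attained at k = 0)
  C[1][0] = min over k of (A[1][0] + B[0][0] = 7 + -5 = 2, A[1][1] + B[1][0] = -5 + -4 = -9, A[1][2] + B[2][0] = -2 + -2 = -4) = -9 (attained at k = 1)
  C[1][1] = min over k of (A[1][0] + B[0][1] = 7 + -5 = 2, A[1][1] + B[1][1] = -5 + 1 = -4, A[1][2] + B[2][1] = -2 + 10 = 8) = -4 (attained at k = 1)
  C[1][2] = min over k of (A[1][0] + B[0][2] = 7 + -5 = 2, A[1][1] + B[1][2] = -5 + 9 = 4, A[1][2] + B[2][2] = -2 + 6 = 4) = 2 (attained at k = 0)
  C[2][0] = min over k of (A[2][0] + B[0][0] = -2 + -5 = -7, A[2][1] + B[1][0] = 8 + -4 = 4, A[2][2] + B[2][0] = 6 + -2 = 4) = -7 (attained at k = 0)
  C[2][1] = min over k of (A[2][0] + B[0][1] = -2 + -5 = -7, A[2][1] + B[1][1] = 8 + 1 = 9, A[2][2] + B[2][1] = 6 + 10 = 16) = -7 (attained at k = 0)
  C[2][2] = min over k of (A[2][0] + B[0][2] = -2 + -5 = -7, A[2][1] + B[1][2] = 8 + 9 = 17, A[2][2] + B[2][2] = 6 + 6 = 12) = -7 (attained at k = 0)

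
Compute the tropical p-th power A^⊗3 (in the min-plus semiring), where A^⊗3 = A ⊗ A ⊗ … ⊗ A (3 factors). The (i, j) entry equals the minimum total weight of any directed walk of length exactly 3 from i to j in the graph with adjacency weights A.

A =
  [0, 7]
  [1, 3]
A^⊗3 =
  [0, 7]
  [1, 8]

Each entry (A^⊗3)_ij equals the minimum over all length-3 walks i = v_0 → v_1 → … → v_3 = j of Σ_t A[v_t][v_{t+1}]. For example, for (i, j) = (0, 1) we minimise over 4 possible intermediate vertex sequences; the minimum is 7, attained along the walk 0 → 0 → 0 → 1.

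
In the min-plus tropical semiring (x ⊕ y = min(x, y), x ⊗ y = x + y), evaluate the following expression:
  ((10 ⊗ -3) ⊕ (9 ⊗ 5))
((10 ⊗ -3) ⊕ (9 ⊗ 5)) = 7

Expand innermost to outermost. Recall ⊕ takes the minimum of its arguments and ⊗ takes their sum. Working out the expression ((10 ⊗ -3) ⊕ (9 ⊗ 5)) gives 7.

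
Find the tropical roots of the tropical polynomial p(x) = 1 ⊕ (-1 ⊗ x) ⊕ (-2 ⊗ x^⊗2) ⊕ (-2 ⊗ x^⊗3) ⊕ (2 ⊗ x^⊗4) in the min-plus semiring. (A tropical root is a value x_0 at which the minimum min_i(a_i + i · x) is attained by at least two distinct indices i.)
Roots: {-4, 0, 1, 2}

Each tropical root is a break point of the lower envelope of the lines y = a_i + i · x (there are 5 lines, with slopes 0, 1, ..., 4). Only the lines that attain the minimum somewhere contribute to roots; other lines are dominated. Here the surviving (envelope) indices are i = 4, i = 3, i = 2, i = 1, i = 0.
Intersections between consecutive envelope lines give the roots: for adjacent envelope indices i < j the intersection is x = (a_i − a_j) / (j − i). Reading off the sorted break points: {-4, 0, 1, 2}.
Verification: at each break x_0, at least two indices attain the minimum of min_i(a_i + i · x_0).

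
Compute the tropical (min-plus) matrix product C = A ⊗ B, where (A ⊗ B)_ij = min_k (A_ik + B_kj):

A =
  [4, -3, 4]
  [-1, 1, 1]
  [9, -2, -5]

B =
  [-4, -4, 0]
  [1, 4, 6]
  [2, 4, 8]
A ⊗ B =
  [-2, 0, 3]
  [-5, -5, -1]
  [-3, -1, 3]

Apply the min-plus product entry-by-entry:
  C[0][0] = min over k of (A[0][0] + B[0][0] = 4 + -4 = 0, A[0][1] + B[1][0] = -3 + 1 = -2, A[0][2] + B[2][0] = 4 + 2 = 6) = -2 (attained at k = 1)
  C[0][1] = min over k of (A[0][0] + B[0][1] = 4 + -4 = 0, A[0][1] + B[1][1] = -3 + 4 = 1, A[0][2] + B[2][1] = 4 + 4 = 8) = 0 (attained at k = 0)
  C[0][2] = min over k of (A[0][0] + B[0][2] = 4 + 0 = 4, A[0][1] + B[1][2] = -3 + 6 = 3, A[0][2] + B[2][2] = 4 + 8 = 12) = 3 (attained at k = 1)
  C[1][0] = min over k of (A[1][0] + B[0][0] = -1 + -4 = -5, A[1][1] + B[1][0] = 1 + 1 = 2, A[1][2] + B[2][0] = 1 + 2 = 3) = -5 (attained at k = 0)
  C[1][1] = min over k of (A[1][0] + B[0][1] = -1 + -4 = -5, A[1][1] + B[1][1] = 1 + 4 = 5, A[1][2] + B[2][1] = 1 + 4 = 5) = -5 (attained at k = 0)
  C[1][2] = min over k of (A[1][0] + B[0][2] = -1 + 0 = -1, A[1][1] + B[1][2] = 1 + 6 = 7, A[1][2] + B[2][2] = 1 + 8 = 9) = -1 (attained at k = 0)
  C[2][0] = min over k of (A[2][0] + B[0][0] = 9 + -4 = 5, A[2][1] + B[1][0] = -2 + 1 = -1, A[2][2] + B[2][0] = -5 + 2 = -3) = -3 (attained at k = 2)
  C[2][1] = min over k of (A[2][0] + B[0][1] = 9 + -4 = 5, A[2][1] + B[1][1] = -2 + 4 = 2, A[2][2] + B[2][1] = -5 + 4 = -1) = -1 (attained at k = 2)
  C[2][2] = min over k of (A[2][0] + B[0][2] = 9 + 0 = 9, A[2][1] + B[1][2] = -2 + 6 = 4, A[2][2] + B[2][2] = -5 + 8 = 3) = 3 (attained at k = 2)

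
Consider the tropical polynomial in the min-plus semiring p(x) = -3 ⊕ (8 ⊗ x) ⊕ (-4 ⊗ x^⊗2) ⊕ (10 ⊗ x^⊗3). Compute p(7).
p(7) = -3

A tropical monomial a ⊗ x^⊗i evaluates to a + i · x. Evaluating each term at x = 7:
  Term 0 contributes -3 + 0 · 7 = -3
  Term 1 contributes 8 + 1 · 7 = 15
  Term 2 contributes -4 + 2 · 7 = 10
  Term 3 contributes 10 + 3 · 7 = 31
p(7) = ⊕ of these = min[-3, 15, 10, 31] = -3.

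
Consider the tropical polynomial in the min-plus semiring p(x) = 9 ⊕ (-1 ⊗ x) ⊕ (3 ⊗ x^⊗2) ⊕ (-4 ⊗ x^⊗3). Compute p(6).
p(6) = 5

A tropical monomial a ⊗ x^⊗i evaluates to a + i · x. Evaluating each term at x = 6:
  Term 0 contributes 9 + 0 · 6 = 9
  Term 1 contributes -1 + 1 · 6 = 5
  Term 2 contributes 3 + 2 · 6 = 15
  Term 3 contributes -4 + 3 · 6 = 14
p(6) = ⊕ of these = min[9, 5, 15, 14] = 5.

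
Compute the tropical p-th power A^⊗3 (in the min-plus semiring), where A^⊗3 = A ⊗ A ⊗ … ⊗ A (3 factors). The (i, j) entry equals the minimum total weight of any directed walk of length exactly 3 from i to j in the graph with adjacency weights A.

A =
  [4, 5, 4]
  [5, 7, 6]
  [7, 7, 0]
A^⊗3 =
  [11, 11, 4]
  [13, 13, 6]
  [7, 7, 0]

Each entry (A^⊗3)_ij equals the minimum over all length-3 walks i = v_0 → v_1 → … → v_3 = j of Σ_t A[v_t][v_{t+1}]. For example, for (i, j) = (0, 2) we minimise over 9 possible intermediate vertex sequences; the minimum is 4, attained along the walk 0 → 2 → 2 → 2.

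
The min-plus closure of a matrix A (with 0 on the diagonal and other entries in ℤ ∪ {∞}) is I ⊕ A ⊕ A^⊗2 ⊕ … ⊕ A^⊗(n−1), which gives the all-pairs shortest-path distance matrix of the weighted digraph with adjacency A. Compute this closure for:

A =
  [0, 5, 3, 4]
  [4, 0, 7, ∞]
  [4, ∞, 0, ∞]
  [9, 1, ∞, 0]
Closure =
  [0, 5, 3, 4]
  [4, 0, 7, 8]
  [4, 9, 0, 8]
  [5, 1, 8, 0]

This is the Floyd-Warshall all-pairs shortest-path computation. For each intermediate vertex k = 0, 1, …, 3, update dist[i][j] ← min(dist[i][j], dist[i][k] + dist[k][j]). The final matrix gives, for each (i, j), the minimum total weight of any directed path from i to j (possibly empty when i = j).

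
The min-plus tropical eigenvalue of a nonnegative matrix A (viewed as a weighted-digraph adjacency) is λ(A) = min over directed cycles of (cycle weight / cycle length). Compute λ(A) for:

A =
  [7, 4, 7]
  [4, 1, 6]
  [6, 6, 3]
λ(A) = 1

Enumerate directed cycles and compute their means (weight / length). Sample:
  cycle 0 → 0: weight = 7, length = 1, mean = 7/1 ≈ 7.000
  cycle 1 → 1: weight = 1, length = 1, mean = 1/1 ≈ 1.000
  cycle 2 → 2: weight = 3, length = 1, mean = 3/1 ≈ 3.000
  cycle 0 → 1 → 0: weight = 8, length = 2, mean = 8/2 ≈ 4.000
  cycle 0 → 2 → 0: weight = 13, length = 2, mean = 13/2 ≈ 6.500
  cycle 1 → 0 → 1: weight = 8, length = 2, mean = 8/2 ≈ 4.000
Minimum mean = 1.000, attained e.g. along the cycle 1 → 1 with weight 1 and length 1. So λ(A) = 1/1 = 1.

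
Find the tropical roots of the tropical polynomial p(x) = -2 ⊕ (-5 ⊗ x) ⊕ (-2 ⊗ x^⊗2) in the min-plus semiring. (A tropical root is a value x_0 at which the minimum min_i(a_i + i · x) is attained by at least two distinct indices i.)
Roots: {-3, 3}

Each tropical root is a break point of the lower envelope of the lines y = a_i + i · x (there are 3 lines, with slopes 0, 1, ..., 2). Only the lines that attain the minimum somewhere contribute to roots; other lines are dominated. Here the surviving (envelope) indices are i = 2, i = 1, i = 0.
Intersections between consecutive envelope lines give the roots: for adjacent envelope indices i < j the intersection is x = (a_i − a_j) / (j − i). Reading off the sorted break points: {-3, 3}.
Verification: at each break x_0, at least two indices attain the minimum of min_i(a_i + i · x_0).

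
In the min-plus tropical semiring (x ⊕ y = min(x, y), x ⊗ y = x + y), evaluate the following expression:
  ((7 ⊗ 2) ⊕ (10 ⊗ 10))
((7 ⊗ 2) ⊕ (10 ⊗ 10)) = 9

Expand innermost to outermost. Recall ⊕ takes the minimum of its arguments and ⊗ takes their sum. Working out the expression ((7 ⊗ 2) ⊕ (10 ⊗ 10)) gives 9.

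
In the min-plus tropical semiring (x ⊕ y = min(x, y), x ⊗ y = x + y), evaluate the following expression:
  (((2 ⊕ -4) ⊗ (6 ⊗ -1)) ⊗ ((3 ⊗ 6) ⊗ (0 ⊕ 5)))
(((2 ⊕ -4) ⊗ (6 ⊗ -1)) ⊗ ((3 ⊗ 6) ⊗ (0 ⊕ 5))) = 10

Expand innermost to outermost. Recall ⊕ takes the minimum of its arguments and ⊗ takes their sum. Working out the expression (((2 ⊕ -4) ⊗ (6 ⊗ -1)) ⊗ ((3 ⊗ 6) ⊗ (0 ⊕ 5))) gives 10.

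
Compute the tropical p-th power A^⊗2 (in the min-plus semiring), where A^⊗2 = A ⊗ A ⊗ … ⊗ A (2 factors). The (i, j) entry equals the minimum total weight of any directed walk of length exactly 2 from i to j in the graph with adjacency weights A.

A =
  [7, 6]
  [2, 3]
A^⊗2 =
  [8, 9]
  [5, 6]

Each entry (A^⊗2)_ij equals the minimum over all length-2 walks i = v_0 → v_1 → … → v_2 = j of Σ_t A[v_t][v_{t+1}]. For example, for (i, j) = (0, 1) we minimise over 2 possible intermediate vertex sequences; the minimum is 9, attained along the walk 0 → 1 → 1.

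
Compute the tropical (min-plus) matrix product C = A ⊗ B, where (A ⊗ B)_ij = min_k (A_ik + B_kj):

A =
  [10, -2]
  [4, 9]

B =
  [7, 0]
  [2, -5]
A ⊗ B =
  [0, -7]
  [11, 4]

Apply the min-plus product entry-by-entry:
  C[0][0] = min over k of (A[0][0] + B[0][0] = 10 + 7 = 17, A[0][1] + B[1][0] = -2 + 2 = 0) = 0 (attained at k = 1)
  C[0][1] = min over k of (A[0][0] + B[0][1] = 10 + 0 = 10, A[0][1] + B[1][1] = -2 + -5 = -7) = -7 (attained at k = 1)
  C[1][0] = min over k of (A[1][0] + B[0][0] = 4 + 7 = 11, A[1][1] + B[1][0] = 9 + 2 = 11) = 11 (attained at k = 0)
  C[1][1] = min over k of (A[1][0] + B[0][1] = 4 + 0 = 4, A[1][1] + B[1][1] = 9 + -5 = 4) = 4 (attained at k = 0)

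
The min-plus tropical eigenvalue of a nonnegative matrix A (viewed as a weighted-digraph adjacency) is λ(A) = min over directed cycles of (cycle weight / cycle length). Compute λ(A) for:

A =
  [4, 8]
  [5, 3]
λ(A) = 3

Enumerate directed cycles and compute their means (weight / length). Sample:
  cycle 0 → 0: weight = 4, length = 1, mean = 4/1 ≈ 4.000
  cycle 1 → 1: weight = 3, length = 1, mean = 3/1 ≈ 3.000
  cycle 0 → 1 → 0: weight = 13, length = 2, mean = 13/2 ≈ 6.500
  cycle 1 → 0 → 1: weight = 13, length = 2, mean = 13/2 ≈ 6.500
Minimum mean = 3.000, attained e.g. along the cycle 1 → 1 with weight 3 and length 1. So λ(A) = 3/1 = 3.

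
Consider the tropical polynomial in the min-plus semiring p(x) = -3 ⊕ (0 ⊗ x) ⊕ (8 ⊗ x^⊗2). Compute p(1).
p(1) = -3

A tropical monomial a ⊗ x^⊗i evaluates to a + i · x. Evaluating each term at x = 1:
  Term 0 contributes -3 + 0 · 1 = -3
  Term 1 contributes 0 + 1 · 1 = 1
  Term 2 contributes 8 + 2 · 1 = 10
p(1) = ⊕ of these = min[-3, 1, 10] = -3.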